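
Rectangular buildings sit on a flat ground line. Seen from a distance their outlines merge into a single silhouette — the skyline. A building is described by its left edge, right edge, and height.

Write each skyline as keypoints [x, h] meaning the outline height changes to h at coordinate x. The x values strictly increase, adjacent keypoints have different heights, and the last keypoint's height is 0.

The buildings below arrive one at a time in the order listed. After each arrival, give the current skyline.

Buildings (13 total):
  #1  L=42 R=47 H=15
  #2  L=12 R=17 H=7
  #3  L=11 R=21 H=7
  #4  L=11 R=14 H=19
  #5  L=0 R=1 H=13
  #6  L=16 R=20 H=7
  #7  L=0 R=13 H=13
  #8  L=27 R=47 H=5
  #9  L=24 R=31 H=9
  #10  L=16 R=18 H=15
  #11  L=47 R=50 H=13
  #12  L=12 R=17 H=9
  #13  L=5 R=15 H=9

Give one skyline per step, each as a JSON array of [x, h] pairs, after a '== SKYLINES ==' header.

== SKYLINES ==
[[42,15],[47,0]]
[[12,7],[17,0],[42,15],[47,0]]
[[11,7],[21,0],[42,15],[47,0]]
[[11,19],[14,7],[21,0],[42,15],[47,0]]
[[0,13],[1,0],[11,19],[14,7],[21,0],[42,15],[47,0]]
[[0,13],[1,0],[11,19],[14,7],[21,0],[42,15],[47,0]]
[[0,13],[11,19],[14,7],[21,0],[42,15],[47,0]]
[[0,13],[11,19],[14,7],[21,0],[27,5],[42,15],[47,0]]
[[0,13],[11,19],[14,7],[21,0],[24,9],[31,5],[42,15],[47,0]]
[[0,13],[11,19],[14,7],[16,15],[18,7],[21,0],[24,9],[31,5],[42,15],[47,0]]
[[0,13],[11,19],[14,7],[16,15],[18,7],[21,0],[24,9],[31,5],[42,15],[47,13],[50,0]]
[[0,13],[11,19],[14,9],[16,15],[18,7],[21,0],[24,9],[31,5],[42,15],[47,13],[50,0]]
[[0,13],[11,19],[14,9],[16,15],[18,7],[21,0],[24,9],[31,5],[42,15],[47,13],[50,0]]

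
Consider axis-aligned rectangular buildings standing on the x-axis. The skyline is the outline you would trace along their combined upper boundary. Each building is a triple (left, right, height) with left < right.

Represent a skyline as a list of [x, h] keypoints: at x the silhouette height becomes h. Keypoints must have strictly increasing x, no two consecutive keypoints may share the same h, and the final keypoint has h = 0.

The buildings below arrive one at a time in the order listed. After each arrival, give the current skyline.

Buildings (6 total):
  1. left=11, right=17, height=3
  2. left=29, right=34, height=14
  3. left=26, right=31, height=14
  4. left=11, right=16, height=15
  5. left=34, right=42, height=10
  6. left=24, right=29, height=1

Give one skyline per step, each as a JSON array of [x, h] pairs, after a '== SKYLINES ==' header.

== SKYLINES ==
[[11,3],[17,0]]
[[11,3],[17,0],[29,14],[34,0]]
[[11,3],[17,0],[26,14],[34,0]]
[[11,15],[16,3],[17,0],[26,14],[34,0]]
[[11,15],[16,3],[17,0],[26,14],[34,10],[42,0]]
[[11,15],[16,3],[17,0],[24,1],[26,14],[34,10],[42,0]]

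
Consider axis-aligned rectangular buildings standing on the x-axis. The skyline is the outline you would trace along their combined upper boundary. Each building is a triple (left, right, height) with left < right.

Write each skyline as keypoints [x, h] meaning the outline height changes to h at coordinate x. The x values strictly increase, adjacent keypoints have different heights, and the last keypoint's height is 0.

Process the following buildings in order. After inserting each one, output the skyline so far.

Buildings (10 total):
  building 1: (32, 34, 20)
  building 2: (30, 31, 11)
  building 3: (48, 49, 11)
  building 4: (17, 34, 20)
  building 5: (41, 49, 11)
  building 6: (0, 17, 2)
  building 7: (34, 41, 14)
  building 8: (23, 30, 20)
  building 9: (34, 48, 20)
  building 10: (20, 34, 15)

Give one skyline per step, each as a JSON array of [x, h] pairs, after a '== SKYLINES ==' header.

== SKYLINES ==
[[32,20],[34,0]]
[[30,11],[31,0],[32,20],[34,0]]
[[30,11],[31,0],[32,20],[34,0],[48,11],[49,0]]
[[17,20],[34,0],[48,11],[49,0]]
[[17,20],[34,0],[41,11],[49,0]]
[[0,2],[17,20],[34,0],[41,11],[49,0]]
[[0,2],[17,20],[34,14],[41,11],[49,0]]
[[0,2],[17,20],[34,14],[41,11],[49,0]]
[[0,2],[17,20],[48,11],[49,0]]
[[0,2],[17,20],[48,11],[49,0]]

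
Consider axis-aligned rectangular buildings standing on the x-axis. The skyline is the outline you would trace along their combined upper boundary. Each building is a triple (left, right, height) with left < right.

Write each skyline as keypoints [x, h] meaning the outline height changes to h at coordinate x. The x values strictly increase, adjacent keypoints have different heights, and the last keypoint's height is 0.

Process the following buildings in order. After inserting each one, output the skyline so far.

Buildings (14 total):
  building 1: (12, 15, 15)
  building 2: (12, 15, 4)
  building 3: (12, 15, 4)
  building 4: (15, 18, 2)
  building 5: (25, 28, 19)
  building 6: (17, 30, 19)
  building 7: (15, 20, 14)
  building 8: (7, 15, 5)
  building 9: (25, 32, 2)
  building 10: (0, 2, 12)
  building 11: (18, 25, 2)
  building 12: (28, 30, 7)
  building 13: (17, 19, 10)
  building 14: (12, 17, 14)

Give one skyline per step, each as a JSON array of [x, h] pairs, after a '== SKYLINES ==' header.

== SKYLINES ==
[[12,15],[15,0]]
[[12,15],[15,0]]
[[12,15],[15,0]]
[[12,15],[15,2],[18,0]]
[[12,15],[15,2],[18,0],[25,19],[28,0]]
[[12,15],[15,2],[17,19],[30,0]]
[[12,15],[15,14],[17,19],[30,0]]
[[7,5],[12,15],[15,14],[17,19],[30,0]]
[[7,5],[12,15],[15,14],[17,19],[30,2],[32,0]]
[[0,12],[2,0],[7,5],[12,15],[15,14],[17,19],[30,2],[32,0]]
[[0,12],[2,0],[7,5],[12,15],[15,14],[17,19],[30,2],[32,0]]
[[0,12],[2,0],[7,5],[12,15],[15,14],[17,19],[30,2],[32,0]]
[[0,12],[2,0],[7,5],[12,15],[15,14],[17,19],[30,2],[32,0]]
[[0,12],[2,0],[7,5],[12,15],[15,14],[17,19],[30,2],[32,0]]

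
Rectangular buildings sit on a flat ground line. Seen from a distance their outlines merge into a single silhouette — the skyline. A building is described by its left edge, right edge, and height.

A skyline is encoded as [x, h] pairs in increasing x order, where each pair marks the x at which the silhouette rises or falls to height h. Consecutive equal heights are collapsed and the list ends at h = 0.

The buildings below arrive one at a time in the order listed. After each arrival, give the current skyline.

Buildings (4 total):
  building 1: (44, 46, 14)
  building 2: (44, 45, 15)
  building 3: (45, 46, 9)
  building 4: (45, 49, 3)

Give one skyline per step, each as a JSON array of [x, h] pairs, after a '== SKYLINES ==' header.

== SKYLINES ==
[[44,14],[46,0]]
[[44,15],[45,14],[46,0]]
[[44,15],[45,14],[46,0]]
[[44,15],[45,14],[46,3],[49,0]]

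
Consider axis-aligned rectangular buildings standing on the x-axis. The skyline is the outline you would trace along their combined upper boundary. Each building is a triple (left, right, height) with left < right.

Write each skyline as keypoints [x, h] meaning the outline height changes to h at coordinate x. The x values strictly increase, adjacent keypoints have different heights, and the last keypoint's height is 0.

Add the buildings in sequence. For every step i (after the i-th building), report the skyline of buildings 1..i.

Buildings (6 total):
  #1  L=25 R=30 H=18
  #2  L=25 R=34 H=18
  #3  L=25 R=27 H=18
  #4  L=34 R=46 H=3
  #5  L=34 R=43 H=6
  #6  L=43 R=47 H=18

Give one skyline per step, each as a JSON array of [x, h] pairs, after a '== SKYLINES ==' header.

== SKYLINES ==
[[25,18],[30,0]]
[[25,18],[34,0]]
[[25,18],[34,0]]
[[25,18],[34,3],[46,0]]
[[25,18],[34,6],[43,3],[46,0]]
[[25,18],[34,6],[43,18],[47,0]]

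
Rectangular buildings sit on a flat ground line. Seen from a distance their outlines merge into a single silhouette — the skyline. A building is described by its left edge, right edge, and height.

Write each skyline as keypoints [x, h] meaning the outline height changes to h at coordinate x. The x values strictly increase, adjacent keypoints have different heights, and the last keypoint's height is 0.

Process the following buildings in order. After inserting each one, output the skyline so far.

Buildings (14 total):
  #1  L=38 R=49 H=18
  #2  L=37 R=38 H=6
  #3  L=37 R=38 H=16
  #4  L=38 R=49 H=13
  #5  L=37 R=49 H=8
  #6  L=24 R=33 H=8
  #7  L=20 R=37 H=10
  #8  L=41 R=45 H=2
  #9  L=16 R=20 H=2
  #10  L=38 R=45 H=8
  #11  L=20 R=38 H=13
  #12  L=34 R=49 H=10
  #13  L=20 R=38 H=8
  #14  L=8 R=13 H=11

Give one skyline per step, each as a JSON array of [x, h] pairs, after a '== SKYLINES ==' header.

== SKYLINES ==
[[38,18],[49,0]]
[[37,6],[38,18],[49,0]]
[[37,16],[38,18],[49,0]]
[[37,16],[38,18],[49,0]]
[[37,16],[38,18],[49,0]]
[[24,8],[33,0],[37,16],[38,18],[49,0]]
[[20,10],[37,16],[38,18],[49,0]]
[[20,10],[37,16],[38,18],[49,0]]
[[16,2],[20,10],[37,16],[38,18],[49,0]]
[[16,2],[20,10],[37,16],[38,18],[49,0]]
[[16,2],[20,13],[37,16],[38,18],[49,0]]
[[16,2],[20,13],[37,16],[38,18],[49,0]]
[[16,2],[20,13],[37,16],[38,18],[49,0]]
[[8,11],[13,0],[16,2],[20,13],[37,16],[38,18],[49,0]]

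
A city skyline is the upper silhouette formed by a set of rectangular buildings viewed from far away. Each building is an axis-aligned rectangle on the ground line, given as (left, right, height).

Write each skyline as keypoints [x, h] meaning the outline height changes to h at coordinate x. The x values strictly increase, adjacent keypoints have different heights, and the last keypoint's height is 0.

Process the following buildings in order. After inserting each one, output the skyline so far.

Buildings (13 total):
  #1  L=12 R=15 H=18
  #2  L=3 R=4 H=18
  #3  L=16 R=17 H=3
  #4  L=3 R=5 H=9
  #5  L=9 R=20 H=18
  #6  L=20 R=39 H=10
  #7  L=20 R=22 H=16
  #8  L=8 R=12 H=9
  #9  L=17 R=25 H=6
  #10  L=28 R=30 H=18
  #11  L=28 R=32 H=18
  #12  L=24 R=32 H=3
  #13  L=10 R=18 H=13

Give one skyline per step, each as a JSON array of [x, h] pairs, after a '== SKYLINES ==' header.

== SKYLINES ==
[[12,18],[15,0]]
[[3,18],[4,0],[12,18],[15,0]]
[[3,18],[4,0],[12,18],[15,0],[16,3],[17,0]]
[[3,18],[4,9],[5,0],[12,18],[15,0],[16,3],[17,0]]
[[3,18],[4,9],[5,0],[9,18],[20,0]]
[[3,18],[4,9],[5,0],[9,18],[20,10],[39,0]]
[[3,18],[4,9],[5,0],[9,18],[20,16],[22,10],[39,0]]
[[3,18],[4,9],[5,0],[8,9],[9,18],[20,16],[22,10],[39,0]]
[[3,18],[4,9],[5,0],[8,9],[9,18],[20,16],[22,10],[39,0]]
[[3,18],[4,9],[5,0],[8,9],[9,18],[20,16],[22,10],[28,18],[30,10],[39,0]]
[[3,18],[4,9],[5,0],[8,9],[9,18],[20,16],[22,10],[28,18],[32,10],[39,0]]
[[3,18],[4,9],[5,0],[8,9],[9,18],[20,16],[22,10],[28,18],[32,10],[39,0]]
[[3,18],[4,9],[5,0],[8,9],[9,18],[20,16],[22,10],[28,18],[32,10],[39,0]]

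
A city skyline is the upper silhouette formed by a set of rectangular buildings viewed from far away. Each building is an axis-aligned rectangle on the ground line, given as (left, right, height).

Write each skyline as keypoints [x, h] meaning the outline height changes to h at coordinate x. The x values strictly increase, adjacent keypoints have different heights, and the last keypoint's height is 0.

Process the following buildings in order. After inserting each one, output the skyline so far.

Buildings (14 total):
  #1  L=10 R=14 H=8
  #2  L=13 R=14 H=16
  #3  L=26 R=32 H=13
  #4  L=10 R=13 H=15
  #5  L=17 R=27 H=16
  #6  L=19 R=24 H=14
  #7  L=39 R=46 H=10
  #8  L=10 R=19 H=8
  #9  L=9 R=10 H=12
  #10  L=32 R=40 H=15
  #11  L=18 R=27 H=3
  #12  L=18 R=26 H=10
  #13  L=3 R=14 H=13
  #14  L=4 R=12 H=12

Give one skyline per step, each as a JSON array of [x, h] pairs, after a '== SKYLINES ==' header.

== SKYLINES ==
[[10,8],[14,0]]
[[10,8],[13,16],[14,0]]
[[10,8],[13,16],[14,0],[26,13],[32,0]]
[[10,15],[13,16],[14,0],[26,13],[32,0]]
[[10,15],[13,16],[14,0],[17,16],[27,13],[32,0]]
[[10,15],[13,16],[14,0],[17,16],[27,13],[32,0]]
[[10,15],[13,16],[14,0],[17,16],[27,13],[32,0],[39,10],[46,0]]
[[10,15],[13,16],[14,8],[17,16],[27,13],[32,0],[39,10],[46,0]]
[[9,12],[10,15],[13,16],[14,8],[17,16],[27,13],[32,0],[39,10],[46,0]]
[[9,12],[10,15],[13,16],[14,8],[17,16],[27,13],[32,15],[40,10],[46,0]]
[[9,12],[10,15],[13,16],[14,8],[17,16],[27,13],[32,15],[40,10],[46,0]]
[[9,12],[10,15],[13,16],[14,8],[17,16],[27,13],[32,15],[40,10],[46,0]]
[[3,13],[10,15],[13,16],[14,8],[17,16],[27,13],[32,15],[40,10],[46,0]]
[[3,13],[10,15],[13,16],[14,8],[17,16],[27,13],[32,15],[40,10],[46,0]]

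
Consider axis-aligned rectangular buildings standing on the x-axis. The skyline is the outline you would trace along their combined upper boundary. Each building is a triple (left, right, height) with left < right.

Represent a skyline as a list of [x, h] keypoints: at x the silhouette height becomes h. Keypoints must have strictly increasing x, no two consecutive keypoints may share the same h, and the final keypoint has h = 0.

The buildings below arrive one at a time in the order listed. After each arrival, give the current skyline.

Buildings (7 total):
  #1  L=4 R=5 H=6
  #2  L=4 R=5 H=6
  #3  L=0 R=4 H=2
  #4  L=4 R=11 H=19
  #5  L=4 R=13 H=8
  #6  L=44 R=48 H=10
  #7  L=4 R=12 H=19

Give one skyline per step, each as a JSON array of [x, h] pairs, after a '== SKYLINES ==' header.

== SKYLINES ==
[[4,6],[5,0]]
[[4,6],[5,0]]
[[0,2],[4,6],[5,0]]
[[0,2],[4,19],[11,0]]
[[0,2],[4,19],[11,8],[13,0]]
[[0,2],[4,19],[11,8],[13,0],[44,10],[48,0]]
[[0,2],[4,19],[12,8],[13,0],[44,10],[48,0]]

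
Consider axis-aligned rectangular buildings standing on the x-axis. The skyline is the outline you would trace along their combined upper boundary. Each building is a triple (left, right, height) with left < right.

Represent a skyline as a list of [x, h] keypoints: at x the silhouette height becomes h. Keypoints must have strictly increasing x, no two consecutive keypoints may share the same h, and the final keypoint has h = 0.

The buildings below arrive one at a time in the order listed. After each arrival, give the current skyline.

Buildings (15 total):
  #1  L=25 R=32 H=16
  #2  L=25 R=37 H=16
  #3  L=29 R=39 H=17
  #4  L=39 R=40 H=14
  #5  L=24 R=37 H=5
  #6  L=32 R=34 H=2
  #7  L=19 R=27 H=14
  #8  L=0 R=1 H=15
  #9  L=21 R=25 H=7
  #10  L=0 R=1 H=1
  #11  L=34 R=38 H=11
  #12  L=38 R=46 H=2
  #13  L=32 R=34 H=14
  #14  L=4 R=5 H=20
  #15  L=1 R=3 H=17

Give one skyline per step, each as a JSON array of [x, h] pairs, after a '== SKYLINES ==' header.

== SKYLINES ==
[[25,16],[32,0]]
[[25,16],[37,0]]
[[25,16],[29,17],[39,0]]
[[25,16],[29,17],[39,14],[40,0]]
[[24,5],[25,16],[29,17],[39,14],[40,0]]
[[24,5],[25,16],[29,17],[39,14],[40,0]]
[[19,14],[25,16],[29,17],[39,14],[40,0]]
[[0,15],[1,0],[19,14],[25,16],[29,17],[39,14],[40,0]]
[[0,15],[1,0],[19,14],[25,16],[29,17],[39,14],[40,0]]
[[0,15],[1,0],[19,14],[25,16],[29,17],[39,14],[40,0]]
[[0,15],[1,0],[19,14],[25,16],[29,17],[39,14],[40,0]]
[[0,15],[1,0],[19,14],[25,16],[29,17],[39,14],[40,2],[46,0]]
[[0,15],[1,0],[19,14],[25,16],[29,17],[39,14],[40,2],[46,0]]
[[0,15],[1,0],[4,20],[5,0],[19,14],[25,16],[29,17],[39,14],[40,2],[46,0]]
[[0,15],[1,17],[3,0],[4,20],[5,0],[19,14],[25,16],[29,17],[39,14],[40,2],[46,0]]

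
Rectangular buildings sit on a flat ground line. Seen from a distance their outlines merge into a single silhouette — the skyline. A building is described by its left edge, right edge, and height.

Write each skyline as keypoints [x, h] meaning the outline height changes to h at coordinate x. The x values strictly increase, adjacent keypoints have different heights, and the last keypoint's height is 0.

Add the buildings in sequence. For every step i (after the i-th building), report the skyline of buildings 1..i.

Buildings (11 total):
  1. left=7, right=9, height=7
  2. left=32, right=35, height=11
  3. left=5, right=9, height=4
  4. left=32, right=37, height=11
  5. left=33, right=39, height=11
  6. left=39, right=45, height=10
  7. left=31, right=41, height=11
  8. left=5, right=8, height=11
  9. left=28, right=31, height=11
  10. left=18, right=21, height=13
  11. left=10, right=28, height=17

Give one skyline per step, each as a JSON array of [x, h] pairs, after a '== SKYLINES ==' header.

== SKYLINES ==
[[7,7],[9,0]]
[[7,7],[9,0],[32,11],[35,0]]
[[5,4],[7,7],[9,0],[32,11],[35,0]]
[[5,4],[7,7],[9,0],[32,11],[37,0]]
[[5,4],[7,7],[9,0],[32,11],[39,0]]
[[5,4],[7,7],[9,0],[32,11],[39,10],[45,0]]
[[5,4],[7,7],[9,0],[31,11],[41,10],[45,0]]
[[5,11],[8,7],[9,0],[31,11],[41,10],[45,0]]
[[5,11],[8,7],[9,0],[28,11],[41,10],[45,0]]
[[5,11],[8,7],[9,0],[18,13],[21,0],[28,11],[41,10],[45,0]]
[[5,11],[8,7],[9,0],[10,17],[28,11],[41,10],[45,0]]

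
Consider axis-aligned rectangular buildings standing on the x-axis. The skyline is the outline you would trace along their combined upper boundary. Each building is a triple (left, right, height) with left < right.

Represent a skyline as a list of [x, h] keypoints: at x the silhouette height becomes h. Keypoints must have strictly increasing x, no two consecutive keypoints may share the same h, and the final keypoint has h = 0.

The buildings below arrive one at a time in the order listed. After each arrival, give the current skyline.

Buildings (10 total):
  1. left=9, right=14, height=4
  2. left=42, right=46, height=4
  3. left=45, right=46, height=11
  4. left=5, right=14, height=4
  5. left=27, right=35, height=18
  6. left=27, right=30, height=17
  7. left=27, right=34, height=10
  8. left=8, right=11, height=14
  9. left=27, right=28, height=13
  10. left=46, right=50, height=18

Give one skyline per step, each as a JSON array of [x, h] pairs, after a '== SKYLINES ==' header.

== SKYLINES ==
[[9,4],[14,0]]
[[9,4],[14,0],[42,4],[46,0]]
[[9,4],[14,0],[42,4],[45,11],[46,0]]
[[5,4],[14,0],[42,4],[45,11],[46,0]]
[[5,4],[14,0],[27,18],[35,0],[42,4],[45,11],[46,0]]
[[5,4],[14,0],[27,18],[35,0],[42,4],[45,11],[46,0]]
[[5,4],[14,0],[27,18],[35,0],[42,4],[45,11],[46,0]]
[[5,4],[8,14],[11,4],[14,0],[27,18],[35,0],[42,4],[45,11],[46,0]]
[[5,4],[8,14],[11,4],[14,0],[27,18],[35,0],[42,4],[45,11],[46,0]]
[[5,4],[8,14],[11,4],[14,0],[27,18],[35,0],[42,4],[45,11],[46,18],[50,0]]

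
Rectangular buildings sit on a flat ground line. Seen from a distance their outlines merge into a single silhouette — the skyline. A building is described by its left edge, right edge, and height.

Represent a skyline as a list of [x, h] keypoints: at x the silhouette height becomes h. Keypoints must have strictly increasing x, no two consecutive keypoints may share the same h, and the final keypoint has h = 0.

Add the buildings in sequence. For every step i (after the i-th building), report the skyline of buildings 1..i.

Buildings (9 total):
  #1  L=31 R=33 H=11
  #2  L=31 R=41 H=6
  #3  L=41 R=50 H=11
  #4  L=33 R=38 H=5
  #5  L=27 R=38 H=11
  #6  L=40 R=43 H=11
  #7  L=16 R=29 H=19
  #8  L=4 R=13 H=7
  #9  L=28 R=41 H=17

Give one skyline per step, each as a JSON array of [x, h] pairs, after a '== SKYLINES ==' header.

== SKYLINES ==
[[31,11],[33,0]]
[[31,11],[33,6],[41,0]]
[[31,11],[33,6],[41,11],[50,0]]
[[31,11],[33,6],[41,11],[50,0]]
[[27,11],[38,6],[41,11],[50,0]]
[[27,11],[38,6],[40,11],[50,0]]
[[16,19],[29,11],[38,6],[40,11],[50,0]]
[[4,7],[13,0],[16,19],[29,11],[38,6],[40,11],[50,0]]
[[4,7],[13,0],[16,19],[29,17],[41,11],[50,0]]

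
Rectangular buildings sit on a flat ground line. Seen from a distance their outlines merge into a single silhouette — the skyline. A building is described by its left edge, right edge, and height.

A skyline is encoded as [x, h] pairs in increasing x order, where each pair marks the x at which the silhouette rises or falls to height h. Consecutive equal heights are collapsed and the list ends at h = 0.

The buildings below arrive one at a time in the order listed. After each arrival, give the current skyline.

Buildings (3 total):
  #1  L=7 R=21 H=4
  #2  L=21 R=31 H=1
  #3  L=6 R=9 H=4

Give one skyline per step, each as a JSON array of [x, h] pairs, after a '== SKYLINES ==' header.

== SKYLINES ==
[[7,4],[21,0]]
[[7,4],[21,1],[31,0]]
[[6,4],[21,1],[31,0]]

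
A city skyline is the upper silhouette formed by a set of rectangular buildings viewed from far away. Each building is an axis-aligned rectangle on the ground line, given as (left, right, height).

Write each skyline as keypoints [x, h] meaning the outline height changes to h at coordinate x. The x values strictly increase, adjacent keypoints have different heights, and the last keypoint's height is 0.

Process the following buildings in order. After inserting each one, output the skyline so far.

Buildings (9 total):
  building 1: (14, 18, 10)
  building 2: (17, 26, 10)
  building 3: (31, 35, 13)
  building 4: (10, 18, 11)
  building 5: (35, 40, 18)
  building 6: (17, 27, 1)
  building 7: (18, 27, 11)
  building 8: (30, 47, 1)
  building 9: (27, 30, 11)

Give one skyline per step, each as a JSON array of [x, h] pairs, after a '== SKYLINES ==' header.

== SKYLINES ==
[[14,10],[18,0]]
[[14,10],[26,0]]
[[14,10],[26,0],[31,13],[35,0]]
[[10,11],[18,10],[26,0],[31,13],[35,0]]
[[10,11],[18,10],[26,0],[31,13],[35,18],[40,0]]
[[10,11],[18,10],[26,1],[27,0],[31,13],[35,18],[40,0]]
[[10,11],[27,0],[31,13],[35,18],[40,0]]
[[10,11],[27,0],[30,1],[31,13],[35,18],[40,1],[47,0]]
[[10,11],[30,1],[31,13],[35,18],[40,1],[47,0]]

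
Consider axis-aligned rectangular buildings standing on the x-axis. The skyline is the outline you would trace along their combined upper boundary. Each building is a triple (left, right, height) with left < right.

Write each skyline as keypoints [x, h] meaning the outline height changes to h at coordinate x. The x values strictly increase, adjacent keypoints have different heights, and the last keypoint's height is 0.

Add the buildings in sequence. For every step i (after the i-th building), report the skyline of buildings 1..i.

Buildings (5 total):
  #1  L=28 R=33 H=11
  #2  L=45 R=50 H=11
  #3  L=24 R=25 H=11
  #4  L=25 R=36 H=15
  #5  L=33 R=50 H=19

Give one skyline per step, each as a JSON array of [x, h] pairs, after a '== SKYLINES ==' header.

== SKYLINES ==
[[28,11],[33,0]]
[[28,11],[33,0],[45,11],[50,0]]
[[24,11],[25,0],[28,11],[33,0],[45,11],[50,0]]
[[24,11],[25,15],[36,0],[45,11],[50,0]]
[[24,11],[25,15],[33,19],[50,0]]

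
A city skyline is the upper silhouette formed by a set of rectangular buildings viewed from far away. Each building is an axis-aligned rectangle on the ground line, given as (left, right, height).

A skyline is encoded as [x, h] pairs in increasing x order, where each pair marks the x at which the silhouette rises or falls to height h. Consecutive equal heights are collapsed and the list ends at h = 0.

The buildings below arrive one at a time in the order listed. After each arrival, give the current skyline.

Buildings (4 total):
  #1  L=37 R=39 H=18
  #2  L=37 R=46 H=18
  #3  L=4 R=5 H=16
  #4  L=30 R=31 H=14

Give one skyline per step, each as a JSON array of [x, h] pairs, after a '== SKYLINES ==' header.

== SKYLINES ==
[[37,18],[39,0]]
[[37,18],[46,0]]
[[4,16],[5,0],[37,18],[46,0]]
[[4,16],[5,0],[30,14],[31,0],[37,18],[46,0]]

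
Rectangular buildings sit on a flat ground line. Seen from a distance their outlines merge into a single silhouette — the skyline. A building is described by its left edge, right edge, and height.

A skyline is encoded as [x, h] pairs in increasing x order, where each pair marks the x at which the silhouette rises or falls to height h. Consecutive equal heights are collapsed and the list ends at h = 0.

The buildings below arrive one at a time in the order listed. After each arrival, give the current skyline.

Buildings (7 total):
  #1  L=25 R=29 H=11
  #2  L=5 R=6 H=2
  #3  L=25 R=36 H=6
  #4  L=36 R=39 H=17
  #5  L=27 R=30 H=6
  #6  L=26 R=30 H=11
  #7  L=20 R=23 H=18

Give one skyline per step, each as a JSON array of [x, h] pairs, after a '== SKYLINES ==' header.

== SKYLINES ==
[[25,11],[29,0]]
[[5,2],[6,0],[25,11],[29,0]]
[[5,2],[6,0],[25,11],[29,6],[36,0]]
[[5,2],[6,0],[25,11],[29,6],[36,17],[39,0]]
[[5,2],[6,0],[25,11],[29,6],[36,17],[39,0]]
[[5,2],[6,0],[25,11],[30,6],[36,17],[39,0]]
[[5,2],[6,0],[20,18],[23,0],[25,11],[30,6],[36,17],[39,0]]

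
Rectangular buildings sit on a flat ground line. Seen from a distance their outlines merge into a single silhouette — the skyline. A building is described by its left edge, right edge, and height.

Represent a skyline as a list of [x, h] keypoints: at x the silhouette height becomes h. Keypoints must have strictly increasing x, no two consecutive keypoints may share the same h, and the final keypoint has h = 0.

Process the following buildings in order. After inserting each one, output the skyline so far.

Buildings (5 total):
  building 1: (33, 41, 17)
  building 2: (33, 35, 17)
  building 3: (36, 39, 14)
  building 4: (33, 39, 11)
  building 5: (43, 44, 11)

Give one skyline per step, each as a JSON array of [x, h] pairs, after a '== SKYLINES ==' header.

== SKYLINES ==
[[33,17],[41,0]]
[[33,17],[41,0]]
[[33,17],[41,0]]
[[33,17],[41,0]]
[[33,17],[41,0],[43,11],[44,0]]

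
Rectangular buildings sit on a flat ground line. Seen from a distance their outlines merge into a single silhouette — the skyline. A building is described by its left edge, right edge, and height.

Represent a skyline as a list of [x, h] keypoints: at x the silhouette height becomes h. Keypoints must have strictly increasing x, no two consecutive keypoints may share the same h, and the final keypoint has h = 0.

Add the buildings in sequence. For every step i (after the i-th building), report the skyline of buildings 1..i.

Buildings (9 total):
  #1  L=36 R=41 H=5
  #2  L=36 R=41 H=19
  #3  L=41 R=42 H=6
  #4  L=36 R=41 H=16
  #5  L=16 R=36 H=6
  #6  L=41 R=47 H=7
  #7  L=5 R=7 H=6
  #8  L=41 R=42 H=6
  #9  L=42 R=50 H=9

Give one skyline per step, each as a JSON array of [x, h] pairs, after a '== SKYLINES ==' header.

== SKYLINES ==
[[36,5],[41,0]]
[[36,19],[41,0]]
[[36,19],[41,6],[42,0]]
[[36,19],[41,6],[42,0]]
[[16,6],[36,19],[41,6],[42,0]]
[[16,6],[36,19],[41,7],[47,0]]
[[5,6],[7,0],[16,6],[36,19],[41,7],[47,0]]
[[5,6],[7,0],[16,6],[36,19],[41,7],[47,0]]
[[5,6],[7,0],[16,6],[36,19],[41,7],[42,9],[50,0]]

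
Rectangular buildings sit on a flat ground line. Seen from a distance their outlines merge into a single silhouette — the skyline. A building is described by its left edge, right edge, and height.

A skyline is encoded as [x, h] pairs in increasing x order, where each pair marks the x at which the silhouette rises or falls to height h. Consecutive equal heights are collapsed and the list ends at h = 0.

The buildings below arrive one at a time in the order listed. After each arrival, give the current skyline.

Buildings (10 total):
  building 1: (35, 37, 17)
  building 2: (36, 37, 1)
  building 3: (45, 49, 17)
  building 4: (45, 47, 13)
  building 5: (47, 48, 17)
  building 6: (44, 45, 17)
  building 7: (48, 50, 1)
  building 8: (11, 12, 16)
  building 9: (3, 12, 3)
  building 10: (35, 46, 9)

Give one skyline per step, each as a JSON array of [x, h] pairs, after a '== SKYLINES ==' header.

== SKYLINES ==
[[35,17],[37,0]]
[[35,17],[37,0]]
[[35,17],[37,0],[45,17],[49,0]]
[[35,17],[37,0],[45,17],[49,0]]
[[35,17],[37,0],[45,17],[49,0]]
[[35,17],[37,0],[44,17],[49,0]]
[[35,17],[37,0],[44,17],[49,1],[50,0]]
[[11,16],[12,0],[35,17],[37,0],[44,17],[49,1],[50,0]]
[[3,3],[11,16],[12,0],[35,17],[37,0],[44,17],[49,1],[50,0]]
[[3,3],[11,16],[12,0],[35,17],[37,9],[44,17],[49,1],[50,0]]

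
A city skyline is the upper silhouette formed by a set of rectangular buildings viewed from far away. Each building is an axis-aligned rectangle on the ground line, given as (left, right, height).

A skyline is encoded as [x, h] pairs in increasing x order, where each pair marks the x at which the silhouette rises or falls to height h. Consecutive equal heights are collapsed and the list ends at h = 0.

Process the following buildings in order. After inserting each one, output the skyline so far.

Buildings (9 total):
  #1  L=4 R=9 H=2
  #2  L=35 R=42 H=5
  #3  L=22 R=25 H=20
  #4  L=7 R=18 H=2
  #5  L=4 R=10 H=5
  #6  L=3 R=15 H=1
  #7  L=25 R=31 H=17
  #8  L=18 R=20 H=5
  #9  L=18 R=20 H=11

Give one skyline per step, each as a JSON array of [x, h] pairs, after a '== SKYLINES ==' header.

== SKYLINES ==
[[4,2],[9,0]]
[[4,2],[9,0],[35,5],[42,0]]
[[4,2],[9,0],[22,20],[25,0],[35,5],[42,0]]
[[4,2],[18,0],[22,20],[25,0],[35,5],[42,0]]
[[4,5],[10,2],[18,0],[22,20],[25,0],[35,5],[42,0]]
[[3,1],[4,5],[10,2],[18,0],[22,20],[25,0],[35,5],[42,0]]
[[3,1],[4,5],[10,2],[18,0],[22,20],[25,17],[31,0],[35,5],[42,0]]
[[3,1],[4,5],[10,2],[18,5],[20,0],[22,20],[25,17],[31,0],[35,5],[42,0]]
[[3,1],[4,5],[10,2],[18,11],[20,0],[22,20],[25,17],[31,0],[35,5],[42,0]]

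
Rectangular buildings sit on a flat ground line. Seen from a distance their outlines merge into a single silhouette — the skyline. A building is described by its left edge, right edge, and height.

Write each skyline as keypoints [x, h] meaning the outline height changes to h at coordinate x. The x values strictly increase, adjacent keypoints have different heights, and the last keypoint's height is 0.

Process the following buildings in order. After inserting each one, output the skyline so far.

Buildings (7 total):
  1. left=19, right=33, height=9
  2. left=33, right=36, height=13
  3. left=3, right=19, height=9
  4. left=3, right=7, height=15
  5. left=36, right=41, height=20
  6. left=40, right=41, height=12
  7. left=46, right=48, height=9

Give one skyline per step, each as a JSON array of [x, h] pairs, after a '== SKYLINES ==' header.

== SKYLINES ==
[[19,9],[33,0]]
[[19,9],[33,13],[36,0]]
[[3,9],[33,13],[36,0]]
[[3,15],[7,9],[33,13],[36,0]]
[[3,15],[7,9],[33,13],[36,20],[41,0]]
[[3,15],[7,9],[33,13],[36,20],[41,0]]
[[3,15],[7,9],[33,13],[36,20],[41,0],[46,9],[48,0]]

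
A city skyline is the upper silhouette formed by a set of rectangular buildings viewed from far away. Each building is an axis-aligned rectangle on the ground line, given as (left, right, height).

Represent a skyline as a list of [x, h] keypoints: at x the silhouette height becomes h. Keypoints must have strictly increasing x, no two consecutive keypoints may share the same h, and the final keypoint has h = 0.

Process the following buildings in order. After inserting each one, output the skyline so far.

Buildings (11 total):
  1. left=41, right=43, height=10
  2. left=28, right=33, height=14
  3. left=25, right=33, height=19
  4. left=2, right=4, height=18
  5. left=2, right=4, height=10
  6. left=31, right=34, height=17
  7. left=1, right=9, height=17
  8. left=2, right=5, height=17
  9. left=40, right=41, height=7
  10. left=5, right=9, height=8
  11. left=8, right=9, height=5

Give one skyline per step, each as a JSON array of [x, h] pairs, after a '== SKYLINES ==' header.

== SKYLINES ==
[[41,10],[43,0]]
[[28,14],[33,0],[41,10],[43,0]]
[[25,19],[33,0],[41,10],[43,0]]
[[2,18],[4,0],[25,19],[33,0],[41,10],[43,0]]
[[2,18],[4,0],[25,19],[33,0],[41,10],[43,0]]
[[2,18],[4,0],[25,19],[33,17],[34,0],[41,10],[43,0]]
[[1,17],[2,18],[4,17],[9,0],[25,19],[33,17],[34,0],[41,10],[43,0]]
[[1,17],[2,18],[4,17],[9,0],[25,19],[33,17],[34,0],[41,10],[43,0]]
[[1,17],[2,18],[4,17],[9,0],[25,19],[33,17],[34,0],[40,7],[41,10],[43,0]]
[[1,17],[2,18],[4,17],[9,0],[25,19],[33,17],[34,0],[40,7],[41,10],[43,0]]
[[1,17],[2,18],[4,17],[9,0],[25,19],[33,17],[34,0],[40,7],[41,10],[43,0]]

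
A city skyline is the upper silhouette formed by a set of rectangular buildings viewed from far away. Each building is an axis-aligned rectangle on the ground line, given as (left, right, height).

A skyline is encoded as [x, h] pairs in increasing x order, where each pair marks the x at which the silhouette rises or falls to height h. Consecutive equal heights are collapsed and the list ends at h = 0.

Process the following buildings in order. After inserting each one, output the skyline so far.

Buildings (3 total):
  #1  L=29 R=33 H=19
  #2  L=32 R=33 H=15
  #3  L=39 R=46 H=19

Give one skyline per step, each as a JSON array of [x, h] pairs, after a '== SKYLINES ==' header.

== SKYLINES ==
[[29,19],[33,0]]
[[29,19],[33,0]]
[[29,19],[33,0],[39,19],[46,0]]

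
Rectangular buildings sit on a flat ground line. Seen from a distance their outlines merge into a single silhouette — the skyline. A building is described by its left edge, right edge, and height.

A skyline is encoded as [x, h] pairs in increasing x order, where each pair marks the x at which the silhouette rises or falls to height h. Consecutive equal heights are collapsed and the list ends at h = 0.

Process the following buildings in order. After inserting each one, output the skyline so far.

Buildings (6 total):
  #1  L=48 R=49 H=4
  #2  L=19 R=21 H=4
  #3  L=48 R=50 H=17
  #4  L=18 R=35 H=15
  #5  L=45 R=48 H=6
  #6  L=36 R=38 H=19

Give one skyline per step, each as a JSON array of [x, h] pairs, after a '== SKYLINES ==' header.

== SKYLINES ==
[[48,4],[49,0]]
[[19,4],[21,0],[48,4],[49,0]]
[[19,4],[21,0],[48,17],[50,0]]
[[18,15],[35,0],[48,17],[50,0]]
[[18,15],[35,0],[45,6],[48,17],[50,0]]
[[18,15],[35,0],[36,19],[38,0],[45,6],[48,17],[50,0]]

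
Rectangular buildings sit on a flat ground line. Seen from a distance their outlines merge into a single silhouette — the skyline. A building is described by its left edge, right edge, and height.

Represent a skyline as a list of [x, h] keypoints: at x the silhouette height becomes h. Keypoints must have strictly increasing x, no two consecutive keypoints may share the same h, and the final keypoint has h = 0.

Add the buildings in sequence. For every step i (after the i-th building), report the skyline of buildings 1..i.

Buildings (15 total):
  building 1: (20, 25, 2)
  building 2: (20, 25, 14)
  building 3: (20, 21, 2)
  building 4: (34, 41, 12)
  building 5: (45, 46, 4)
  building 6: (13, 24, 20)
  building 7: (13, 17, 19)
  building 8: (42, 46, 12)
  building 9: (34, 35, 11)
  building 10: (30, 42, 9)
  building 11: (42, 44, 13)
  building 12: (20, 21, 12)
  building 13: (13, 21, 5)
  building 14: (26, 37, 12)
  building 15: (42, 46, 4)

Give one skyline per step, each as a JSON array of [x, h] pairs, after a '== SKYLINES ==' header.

== SKYLINES ==
[[20,2],[25,0]]
[[20,14],[25,0]]
[[20,14],[25,0]]
[[20,14],[25,0],[34,12],[41,0]]
[[20,14],[25,0],[34,12],[41,0],[45,4],[46,0]]
[[13,20],[24,14],[25,0],[34,12],[41,0],[45,4],[46,0]]
[[13,20],[24,14],[25,0],[34,12],[41,0],[45,4],[46,0]]
[[13,20],[24,14],[25,0],[34,12],[41,0],[42,12],[46,0]]
[[13,20],[24,14],[25,0],[34,12],[41,0],[42,12],[46,0]]
[[13,20],[24,14],[25,0],[30,9],[34,12],[41,9],[42,12],[46,0]]
[[13,20],[24,14],[25,0],[30,9],[34,12],[41,9],[42,13],[44,12],[46,0]]
[[13,20],[24,14],[25,0],[30,9],[34,12],[41,9],[42,13],[44,12],[46,0]]
[[13,20],[24,14],[25,0],[30,9],[34,12],[41,9],[42,13],[44,12],[46,0]]
[[13,20],[24,14],[25,0],[26,12],[41,9],[42,13],[44,12],[46,0]]
[[13,20],[24,14],[25,0],[26,12],[41,9],[42,13],[44,12],[46,0]]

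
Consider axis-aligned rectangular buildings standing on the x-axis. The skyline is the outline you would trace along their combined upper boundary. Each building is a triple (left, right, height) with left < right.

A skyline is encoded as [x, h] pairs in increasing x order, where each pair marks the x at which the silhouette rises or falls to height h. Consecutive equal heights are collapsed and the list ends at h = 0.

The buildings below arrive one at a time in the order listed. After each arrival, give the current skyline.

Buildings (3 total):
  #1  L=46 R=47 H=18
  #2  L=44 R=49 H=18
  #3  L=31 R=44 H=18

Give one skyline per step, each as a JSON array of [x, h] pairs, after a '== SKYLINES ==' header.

== SKYLINES ==
[[46,18],[47,0]]
[[44,18],[49,0]]
[[31,18],[49,0]]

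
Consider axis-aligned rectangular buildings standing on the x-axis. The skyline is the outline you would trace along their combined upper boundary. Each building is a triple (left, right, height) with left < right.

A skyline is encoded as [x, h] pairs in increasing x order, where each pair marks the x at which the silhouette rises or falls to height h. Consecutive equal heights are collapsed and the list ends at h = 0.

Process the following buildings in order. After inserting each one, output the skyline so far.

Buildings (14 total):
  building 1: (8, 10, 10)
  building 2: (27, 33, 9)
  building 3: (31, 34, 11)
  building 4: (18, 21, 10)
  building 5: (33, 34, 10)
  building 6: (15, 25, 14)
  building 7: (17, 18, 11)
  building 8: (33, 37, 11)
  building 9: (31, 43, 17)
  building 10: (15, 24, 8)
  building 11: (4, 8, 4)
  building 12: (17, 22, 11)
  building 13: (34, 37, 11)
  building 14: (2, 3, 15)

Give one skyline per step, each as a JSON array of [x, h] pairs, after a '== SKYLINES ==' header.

== SKYLINES ==
[[8,10],[10,0]]
[[8,10],[10,0],[27,9],[33,0]]
[[8,10],[10,0],[27,9],[31,11],[34,0]]
[[8,10],[10,0],[18,10],[21,0],[27,9],[31,11],[34,0]]
[[8,10],[10,0],[18,10],[21,0],[27,9],[31,11],[34,0]]
[[8,10],[10,0],[15,14],[25,0],[27,9],[31,11],[34,0]]
[[8,10],[10,0],[15,14],[25,0],[27,9],[31,11],[34,0]]
[[8,10],[10,0],[15,14],[25,0],[27,9],[31,11],[37,0]]
[[8,10],[10,0],[15,14],[25,0],[27,9],[31,17],[43,0]]
[[8,10],[10,0],[15,14],[25,0],[27,9],[31,17],[43,0]]
[[4,4],[8,10],[10,0],[15,14],[25,0],[27,9],[31,17],[43,0]]
[[4,4],[8,10],[10,0],[15,14],[25,0],[27,9],[31,17],[43,0]]
[[4,4],[8,10],[10,0],[15,14],[25,0],[27,9],[31,17],[43,0]]
[[2,15],[3,0],[4,4],[8,10],[10,0],[15,14],[25,0],[27,9],[31,17],[43,0]]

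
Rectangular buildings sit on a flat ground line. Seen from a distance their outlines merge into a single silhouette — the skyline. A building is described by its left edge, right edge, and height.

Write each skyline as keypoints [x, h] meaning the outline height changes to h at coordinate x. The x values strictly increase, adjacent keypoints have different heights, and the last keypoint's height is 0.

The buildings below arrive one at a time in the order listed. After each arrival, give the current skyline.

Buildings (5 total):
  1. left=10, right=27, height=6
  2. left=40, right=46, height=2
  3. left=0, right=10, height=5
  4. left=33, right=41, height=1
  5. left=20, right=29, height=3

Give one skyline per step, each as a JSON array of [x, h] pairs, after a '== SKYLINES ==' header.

== SKYLINES ==
[[10,6],[27,0]]
[[10,6],[27,0],[40,2],[46,0]]
[[0,5],[10,6],[27,0],[40,2],[46,0]]
[[0,5],[10,6],[27,0],[33,1],[40,2],[46,0]]
[[0,5],[10,6],[27,3],[29,0],[33,1],[40,2],[46,0]]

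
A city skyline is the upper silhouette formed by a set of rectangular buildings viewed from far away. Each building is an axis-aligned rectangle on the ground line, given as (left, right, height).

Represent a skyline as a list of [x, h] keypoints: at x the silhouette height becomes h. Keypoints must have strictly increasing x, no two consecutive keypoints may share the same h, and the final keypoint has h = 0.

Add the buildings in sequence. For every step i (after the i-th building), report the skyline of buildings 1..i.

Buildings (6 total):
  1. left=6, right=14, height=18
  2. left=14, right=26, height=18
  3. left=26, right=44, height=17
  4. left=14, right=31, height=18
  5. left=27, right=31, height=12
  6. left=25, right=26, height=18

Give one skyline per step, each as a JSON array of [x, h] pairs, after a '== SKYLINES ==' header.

== SKYLINES ==
[[6,18],[14,0]]
[[6,18],[26,0]]
[[6,18],[26,17],[44,0]]
[[6,18],[31,17],[44,0]]
[[6,18],[31,17],[44,0]]
[[6,18],[31,17],[44,0]]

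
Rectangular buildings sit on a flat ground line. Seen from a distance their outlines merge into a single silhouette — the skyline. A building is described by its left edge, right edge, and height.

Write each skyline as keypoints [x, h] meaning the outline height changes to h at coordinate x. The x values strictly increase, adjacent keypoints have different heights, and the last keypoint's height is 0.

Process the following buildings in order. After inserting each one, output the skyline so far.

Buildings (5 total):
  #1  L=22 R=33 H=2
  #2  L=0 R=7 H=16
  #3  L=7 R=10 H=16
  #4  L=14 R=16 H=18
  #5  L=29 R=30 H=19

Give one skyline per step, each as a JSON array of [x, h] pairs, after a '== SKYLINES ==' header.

== SKYLINES ==
[[22,2],[33,0]]
[[0,16],[7,0],[22,2],[33,0]]
[[0,16],[10,0],[22,2],[33,0]]
[[0,16],[10,0],[14,18],[16,0],[22,2],[33,0]]
[[0,16],[10,0],[14,18],[16,0],[22,2],[29,19],[30,2],[33,0]]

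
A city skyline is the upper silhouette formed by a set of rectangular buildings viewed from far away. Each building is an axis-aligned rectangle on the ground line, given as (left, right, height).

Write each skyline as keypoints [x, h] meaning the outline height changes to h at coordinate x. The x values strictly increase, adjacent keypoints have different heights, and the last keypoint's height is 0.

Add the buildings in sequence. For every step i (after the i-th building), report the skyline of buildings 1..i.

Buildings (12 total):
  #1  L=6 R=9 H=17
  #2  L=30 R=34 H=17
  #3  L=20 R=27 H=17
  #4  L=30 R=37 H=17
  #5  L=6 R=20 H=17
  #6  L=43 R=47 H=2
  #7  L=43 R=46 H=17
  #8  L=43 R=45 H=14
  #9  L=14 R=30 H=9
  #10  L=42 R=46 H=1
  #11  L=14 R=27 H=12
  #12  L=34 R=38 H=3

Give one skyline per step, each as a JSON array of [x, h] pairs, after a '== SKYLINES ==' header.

== SKYLINES ==
[[6,17],[9,0]]
[[6,17],[9,0],[30,17],[34,0]]
[[6,17],[9,0],[20,17],[27,0],[30,17],[34,0]]
[[6,17],[9,0],[20,17],[27,0],[30,17],[37,0]]
[[6,17],[27,0],[30,17],[37,0]]
[[6,17],[27,0],[30,17],[37,0],[43,2],[47,0]]
[[6,17],[27,0],[30,17],[37,0],[43,17],[46,2],[47,0]]
[[6,17],[27,0],[30,17],[37,0],[43,17],[46,2],[47,0]]
[[6,17],[27,9],[30,17],[37,0],[43,17],[46,2],[47,0]]
[[6,17],[27,9],[30,17],[37,0],[42,1],[43,17],[46,2],[47,0]]
[[6,17],[27,9],[30,17],[37,0],[42,1],[43,17],[46,2],[47,0]]
[[6,17],[27,9],[30,17],[37,3],[38,0],[42,1],[43,17],[46,2],[47,0]]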